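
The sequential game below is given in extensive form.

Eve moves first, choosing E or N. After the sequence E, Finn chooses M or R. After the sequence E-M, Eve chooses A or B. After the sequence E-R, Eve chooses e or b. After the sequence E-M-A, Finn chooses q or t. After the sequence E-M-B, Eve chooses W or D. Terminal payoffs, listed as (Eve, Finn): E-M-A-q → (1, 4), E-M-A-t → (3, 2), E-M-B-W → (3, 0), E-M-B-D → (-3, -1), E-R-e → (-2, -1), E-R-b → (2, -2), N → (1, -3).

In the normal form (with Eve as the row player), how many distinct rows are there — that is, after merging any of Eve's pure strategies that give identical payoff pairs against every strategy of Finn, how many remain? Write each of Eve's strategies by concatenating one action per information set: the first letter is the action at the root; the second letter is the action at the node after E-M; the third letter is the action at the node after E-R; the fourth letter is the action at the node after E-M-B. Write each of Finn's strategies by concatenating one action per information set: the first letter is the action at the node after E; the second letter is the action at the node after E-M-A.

7

Eve has 16 pure strategies: EAeW, EAeD, EAbW, EAbD, EBeW, EBeD, EBbW, EBbD, NAeW, NAeD, NAbW, NAbD, NBeW, NBeD, NBbW, NBbD. Columns: Mq, Mt, Rq, Rt.
{EAeW, EAeD} → row (1,4) (3,2) (-2,-1) (-2,-1)
{EAbW, EAbD} → row (1,4) (3,2) (2,-2) (2,-2)
{EBeW} → row (3,0) (3,0) (-2,-1) (-2,-1)
{EBeD} → row (-3,-1) (-3,-1) (-2,-1) (-2,-1)
{EBbW} → row (3,0) (3,0) (2,-2) (2,-2)
{EBbD} → row (-3,-1) (-3,-1) (2,-2) (2,-2)
{NAeW, NAeD, NAbW, NAbD, NBeW, NBeD, NBbW, NBbD} → row (1,-3) (1,-3) (1,-3) (1,-3)
That's 7 distinct rows out of 16 strategies.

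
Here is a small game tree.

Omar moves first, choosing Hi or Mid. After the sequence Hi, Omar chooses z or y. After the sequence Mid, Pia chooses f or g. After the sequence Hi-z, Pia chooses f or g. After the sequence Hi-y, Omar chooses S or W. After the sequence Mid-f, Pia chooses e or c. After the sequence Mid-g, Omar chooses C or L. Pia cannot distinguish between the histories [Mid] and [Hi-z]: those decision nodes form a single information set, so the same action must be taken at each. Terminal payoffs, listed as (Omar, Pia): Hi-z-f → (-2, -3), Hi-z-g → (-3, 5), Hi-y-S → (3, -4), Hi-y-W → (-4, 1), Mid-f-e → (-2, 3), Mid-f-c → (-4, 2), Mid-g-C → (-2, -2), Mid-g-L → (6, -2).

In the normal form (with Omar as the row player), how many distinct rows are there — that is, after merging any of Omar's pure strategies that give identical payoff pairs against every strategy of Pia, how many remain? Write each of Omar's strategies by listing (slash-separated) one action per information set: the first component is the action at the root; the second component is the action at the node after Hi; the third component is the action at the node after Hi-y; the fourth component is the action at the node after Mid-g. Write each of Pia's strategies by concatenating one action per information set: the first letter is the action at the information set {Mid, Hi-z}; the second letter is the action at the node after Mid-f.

Omar has 16 pure strategies: Hi/z/S/C, Hi/z/S/L, Hi/z/W/C, Hi/z/W/L, Hi/y/S/C, Hi/y/S/L, Hi/y/W/C, Hi/y/W/L, Mid/z/S/C, Mid/z/S/L, Mid/z/W/C, Mid/z/W/L, Mid/y/S/C, Mid/y/S/L, Mid/y/W/C, Mid/y/W/L. Columns: fe, fc, ge, gc.
{Hi/z/S/C, Hi/z/S/L, Hi/z/W/C, Hi/z/W/L} → row (-2,-3) (-2,-3) (-3,5) (-3,5)
{Hi/y/S/C, Hi/y/S/L} → row (3,-4) (3,-4) (3,-4) (3,-4)
{Hi/y/W/C, Hi/y/W/L} → row (-4,1) (-4,1) (-4,1) (-4,1)
{Mid/z/S/C, Mid/z/W/C, Mid/y/S/C, Mid/y/W/C} → row (-2,3) (-4,2) (-2,-2) (-2,-2)
{Mid/z/S/L, Mid/z/W/L, Mid/y/S/L, Mid/y/W/L} → row (-2,3) (-4,2) (6,-2) (6,-2)
That's 5 distinct rows out of 16 strategies.

5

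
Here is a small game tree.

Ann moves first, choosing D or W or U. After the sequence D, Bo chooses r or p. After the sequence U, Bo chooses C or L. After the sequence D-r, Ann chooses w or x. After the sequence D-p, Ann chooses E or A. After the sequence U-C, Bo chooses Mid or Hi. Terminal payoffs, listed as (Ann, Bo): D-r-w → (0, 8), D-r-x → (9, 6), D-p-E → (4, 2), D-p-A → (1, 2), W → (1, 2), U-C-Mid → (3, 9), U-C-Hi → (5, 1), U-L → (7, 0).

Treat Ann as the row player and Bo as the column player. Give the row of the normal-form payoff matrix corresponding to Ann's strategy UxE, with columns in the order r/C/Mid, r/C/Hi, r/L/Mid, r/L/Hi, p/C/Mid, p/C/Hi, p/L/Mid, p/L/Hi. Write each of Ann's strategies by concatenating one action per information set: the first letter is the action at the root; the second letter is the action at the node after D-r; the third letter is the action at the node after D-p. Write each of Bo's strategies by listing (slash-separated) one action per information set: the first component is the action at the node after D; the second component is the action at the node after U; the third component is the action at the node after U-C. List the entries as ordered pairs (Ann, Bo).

vs r/C/Mid: Ann plays U → Bo plays C at [U] → Bo plays Mid at [U-C] → (3, 9)
vs r/C/Hi: Ann plays U → Bo plays C at [U] → Bo plays Hi at [U-C] → (5, 1)
vs r/L/Mid: Ann plays U → Bo plays L at [U] → (7, 0)
vs r/L/Hi: Ann plays U → Bo plays L at [U] → (7, 0)
vs p/C/Mid: Ann plays U → Bo plays C at [U] → Bo plays Mid at [U-C] → (3, 9)
vs p/C/Hi: Ann plays U → Bo plays C at [U] → Bo plays Hi at [U-C] → (5, 1)
vs p/L/Mid: Ann plays U → Bo plays L at [U] → (7, 0)
vs p/L/Hi: Ann plays U → Bo plays L at [U] → (7, 0)

(3,9) (5,1) (7,0) (7,0) (3,9) (5,1) (7,0) (7,0)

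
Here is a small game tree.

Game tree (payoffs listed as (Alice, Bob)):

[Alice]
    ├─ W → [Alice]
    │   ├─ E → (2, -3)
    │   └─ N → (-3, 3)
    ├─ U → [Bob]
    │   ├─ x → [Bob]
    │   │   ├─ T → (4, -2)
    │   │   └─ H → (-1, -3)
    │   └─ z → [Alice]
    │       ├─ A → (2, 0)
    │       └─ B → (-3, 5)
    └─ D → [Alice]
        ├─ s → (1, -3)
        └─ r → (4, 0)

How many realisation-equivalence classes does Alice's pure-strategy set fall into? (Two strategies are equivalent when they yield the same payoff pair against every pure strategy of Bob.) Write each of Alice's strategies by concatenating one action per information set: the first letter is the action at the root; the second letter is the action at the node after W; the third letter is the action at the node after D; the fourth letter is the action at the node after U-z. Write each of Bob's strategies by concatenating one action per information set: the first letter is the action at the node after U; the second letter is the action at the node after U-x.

Alice has 24 pure strategies: WEsA, WEsB, WErA, WErB, WNsA, WNsB, WNrA, WNrB, UEsA, UEsB, UErA, UErB, UNsA, UNsB, UNrA, UNrB, DEsA, DEsB, DErA, DErB, DNsA, DNsB, DNrA, DNrB. Columns: xT, xH, zT, zH.
{WEsA, WEsB, WErA, WErB} → row (2,-3) (2,-3) (2,-3) (2,-3)
{WNsA, WNsB, WNrA, WNrB} → row (-3,3) (-3,3) (-3,3) (-3,3)
{UEsA, UErA, UNsA, UNrA} → row (4,-2) (-1,-3) (2,0) (2,0)
{UEsB, UErB, UNsB, UNrB} → row (4,-2) (-1,-3) (-3,5) (-3,5)
{DEsA, DEsB, DNsA, DNsB} → row (1,-3) (1,-3) (1,-3) (1,-3)
{DErA, DErB, DNrA, DNrB} → row (4,0) (4,0) (4,0) (4,0)
That's 6 distinct rows out of 24 strategies.

6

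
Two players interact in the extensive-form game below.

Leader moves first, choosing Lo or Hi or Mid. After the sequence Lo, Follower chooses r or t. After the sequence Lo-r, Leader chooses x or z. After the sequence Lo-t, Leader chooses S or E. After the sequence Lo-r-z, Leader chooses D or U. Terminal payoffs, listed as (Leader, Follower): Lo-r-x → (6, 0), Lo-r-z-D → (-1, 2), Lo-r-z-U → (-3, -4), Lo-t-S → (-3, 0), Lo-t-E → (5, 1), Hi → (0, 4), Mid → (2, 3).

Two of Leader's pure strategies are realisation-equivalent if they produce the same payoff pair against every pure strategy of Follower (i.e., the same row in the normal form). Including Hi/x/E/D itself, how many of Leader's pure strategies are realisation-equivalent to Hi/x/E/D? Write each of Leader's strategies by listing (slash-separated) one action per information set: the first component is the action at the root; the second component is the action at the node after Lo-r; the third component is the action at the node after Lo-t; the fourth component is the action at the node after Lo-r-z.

8

Row for Hi/x/E/D (columns r, t): (0,4) (0,4).
Under Hi/x/E/D, Leader's choice at the node after Lo-r and at the node after Lo-t and at the node after Lo-r-z can never be reached regardless of what Follower does, so varying those choices leaves every outcome unchanged.
Holding the reachable choices fixed and varying the unreachable ones freely already gives 2 × 2 × 2 = 8 equivalent strategies.
No other strategy reproduces this row, so those 8 are the full class: Hi/x/S/D, Hi/x/S/U, Hi/x/E/D, Hi/x/E/U, Hi/z/S/D, Hi/z/S/U, Hi/z/E/D, Hi/z/E/U.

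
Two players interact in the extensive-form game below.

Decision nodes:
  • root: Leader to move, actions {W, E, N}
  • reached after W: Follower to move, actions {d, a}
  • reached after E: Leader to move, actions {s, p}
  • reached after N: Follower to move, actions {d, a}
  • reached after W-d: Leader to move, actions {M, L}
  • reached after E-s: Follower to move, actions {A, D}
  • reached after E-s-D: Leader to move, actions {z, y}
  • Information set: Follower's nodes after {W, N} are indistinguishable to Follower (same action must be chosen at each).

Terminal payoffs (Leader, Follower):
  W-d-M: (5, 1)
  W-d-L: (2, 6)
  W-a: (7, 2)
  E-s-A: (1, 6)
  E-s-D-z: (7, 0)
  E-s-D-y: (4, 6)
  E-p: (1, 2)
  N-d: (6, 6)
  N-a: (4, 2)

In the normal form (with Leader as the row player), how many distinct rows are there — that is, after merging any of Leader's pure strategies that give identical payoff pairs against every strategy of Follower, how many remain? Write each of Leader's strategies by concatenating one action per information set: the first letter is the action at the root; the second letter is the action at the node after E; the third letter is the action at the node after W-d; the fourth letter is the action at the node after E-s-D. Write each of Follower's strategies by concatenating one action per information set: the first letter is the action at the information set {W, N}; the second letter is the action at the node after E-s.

6

Leader has 24 pure strategies: WsMz, WsMy, WsLz, WsLy, WpMz, WpMy, WpLz, WpLy, EsMz, EsMy, EsLz, EsLy, EpMz, EpMy, EpLz, EpLy, NsMz, NsMy, NsLz, NsLy, NpMz, NpMy, NpLz, NpLy. Columns: dA, dD, aA, aD.
{WsMz, WsMy, WpMz, WpMy} → row (5,1) (5,1) (7,2) (7,2)
{WsLz, WsLy, WpLz, WpLy} → row (2,6) (2,6) (7,2) (7,2)
{EsMz, EsLz} → row (1,6) (7,0) (1,6) (7,0)
{EsMy, EsLy} → row (1,6) (4,6) (1,6) (4,6)
{EpMz, EpMy, EpLz, EpLy} → row (1,2) (1,2) (1,2) (1,2)
{NsMz, NsMy, NsLz, NsLy, NpMz, NpMy, NpLz, NpLy} → row (6,6) (6,6) (4,2) (4,2)
That's 6 distinct rows out of 24 strategies.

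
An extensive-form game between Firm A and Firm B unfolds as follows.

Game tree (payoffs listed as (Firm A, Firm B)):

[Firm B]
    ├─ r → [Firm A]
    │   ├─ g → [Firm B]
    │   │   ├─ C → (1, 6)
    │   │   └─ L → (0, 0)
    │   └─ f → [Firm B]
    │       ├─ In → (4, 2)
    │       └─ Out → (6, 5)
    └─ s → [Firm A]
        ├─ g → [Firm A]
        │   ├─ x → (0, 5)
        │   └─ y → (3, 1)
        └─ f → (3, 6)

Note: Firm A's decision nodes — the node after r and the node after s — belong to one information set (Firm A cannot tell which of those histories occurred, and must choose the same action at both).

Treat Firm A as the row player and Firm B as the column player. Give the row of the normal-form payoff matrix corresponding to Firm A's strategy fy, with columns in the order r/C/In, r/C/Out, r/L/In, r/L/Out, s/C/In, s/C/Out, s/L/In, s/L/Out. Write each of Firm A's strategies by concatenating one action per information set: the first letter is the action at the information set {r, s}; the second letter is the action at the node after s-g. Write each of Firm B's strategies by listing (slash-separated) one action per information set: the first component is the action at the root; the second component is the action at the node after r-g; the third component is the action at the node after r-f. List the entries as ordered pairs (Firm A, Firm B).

vs r/C/In: Firm B plays r → Firm A plays f at [r] → Firm B plays In at [r-f] → (4, 2)
vs r/C/Out: Firm B plays r → Firm A plays f at [r] → Firm B plays Out at [r-f] → (6, 5)
vs r/L/In: Firm B plays r → Firm A plays f at [r] → Firm B plays In at [r-f] → (4, 2)
vs r/L/Out: Firm B plays r → Firm A plays f at [r] → Firm B plays Out at [r-f] → (6, 5)
vs s/C/In: Firm B plays s → Firm A plays f at [s] → (3, 6)
vs s/C/Out: Firm B plays s → Firm A plays f at [s] → (3, 6)
vs s/L/In: Firm B plays s → Firm A plays f at [s] → (3, 6)
vs s/L/Out: Firm B plays s → Firm A plays f at [s] → (3, 6)

(4,2) (6,5) (4,2) (6,5) (3,6) (3,6) (3,6) (3,6)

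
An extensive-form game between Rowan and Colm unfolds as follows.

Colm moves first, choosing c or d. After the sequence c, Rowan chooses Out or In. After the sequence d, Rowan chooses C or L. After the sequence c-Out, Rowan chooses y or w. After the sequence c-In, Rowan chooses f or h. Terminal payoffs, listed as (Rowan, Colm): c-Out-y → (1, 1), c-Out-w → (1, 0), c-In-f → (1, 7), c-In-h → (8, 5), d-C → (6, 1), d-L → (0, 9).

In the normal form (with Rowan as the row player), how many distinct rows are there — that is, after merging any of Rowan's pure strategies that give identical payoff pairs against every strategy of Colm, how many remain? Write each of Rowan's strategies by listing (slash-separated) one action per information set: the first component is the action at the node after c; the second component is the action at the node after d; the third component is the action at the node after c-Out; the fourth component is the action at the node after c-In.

Rowan has 16 pure strategies: Out/C/y/f, Out/C/y/h, Out/C/w/f, Out/C/w/h, Out/L/y/f, Out/L/y/h, Out/L/w/f, Out/L/w/h, In/C/y/f, In/C/y/h, In/C/w/f, In/C/w/h, In/L/y/f, In/L/y/h, In/L/w/f, In/L/w/h. Columns: c, d.
{Out/C/y/f, Out/C/y/h} → row (1,1) (6,1)
{Out/C/w/f, Out/C/w/h} → row (1,0) (6,1)
{Out/L/y/f, Out/L/y/h} → row (1,1) (0,9)
{Out/L/w/f, Out/L/w/h} → row (1,0) (0,9)
{In/C/y/f, In/C/w/f} → row (1,7) (6,1)
{In/C/y/h, In/C/w/h} → row (8,5) (6,1)
{In/L/y/f, In/L/w/f} → row (1,7) (0,9)
{In/L/y/h, In/L/w/h} → row (8,5) (0,9)
That's 8 distinct rows out of 16 strategies.

8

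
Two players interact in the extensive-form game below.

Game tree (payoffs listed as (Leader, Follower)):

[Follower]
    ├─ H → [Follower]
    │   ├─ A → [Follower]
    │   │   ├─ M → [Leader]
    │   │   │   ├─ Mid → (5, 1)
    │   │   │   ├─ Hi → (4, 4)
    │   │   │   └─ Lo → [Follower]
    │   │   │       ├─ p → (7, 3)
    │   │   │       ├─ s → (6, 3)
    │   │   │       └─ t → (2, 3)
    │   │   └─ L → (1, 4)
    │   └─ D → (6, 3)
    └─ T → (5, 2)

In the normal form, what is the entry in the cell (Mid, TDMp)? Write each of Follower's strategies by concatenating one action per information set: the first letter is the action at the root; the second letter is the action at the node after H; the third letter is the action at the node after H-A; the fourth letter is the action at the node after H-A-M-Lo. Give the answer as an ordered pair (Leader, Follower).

(5, 2)

Trace the play path from the root:
  Follower plays T
→ terminal payoff (5, 2).
(Leader's choice at the node after H-A-M is never reached on this path, so it doesn't affect the outcome.)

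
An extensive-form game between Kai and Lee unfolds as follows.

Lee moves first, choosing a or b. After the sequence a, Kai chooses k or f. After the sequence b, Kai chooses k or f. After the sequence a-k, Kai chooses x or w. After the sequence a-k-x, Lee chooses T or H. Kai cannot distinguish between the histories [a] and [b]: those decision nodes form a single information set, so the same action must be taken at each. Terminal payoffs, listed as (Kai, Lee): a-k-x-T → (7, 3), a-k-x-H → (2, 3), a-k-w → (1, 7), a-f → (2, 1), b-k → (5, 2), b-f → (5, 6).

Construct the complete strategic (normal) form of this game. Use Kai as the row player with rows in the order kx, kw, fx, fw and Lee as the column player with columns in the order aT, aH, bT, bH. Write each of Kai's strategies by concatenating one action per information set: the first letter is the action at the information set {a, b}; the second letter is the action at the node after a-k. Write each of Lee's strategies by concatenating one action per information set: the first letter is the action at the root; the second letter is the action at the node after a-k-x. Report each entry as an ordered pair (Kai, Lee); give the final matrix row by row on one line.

kx: (7,3) (2,3) (5,2) (5,2) | kw: (1,7) (1,7) (5,2) (5,2) | fx: (2,1) (2,1) (5,6) (5,6) | fw: (2,1) (2,1) (5,6) (5,6)

Row kx: aT→(7,3), aH→(2,3), bT→(5,2), bH→(5,2)
Row kw: aT→(1,7), aH→(1,7), bT→(5,2), bH→(5,2)
Row fx: aT→(2,1), aH→(2,1), bT→(5,6), bH→(5,6)
Row fw: aT→(2,1), aH→(2,1), bT→(5,6), bH→(5,6)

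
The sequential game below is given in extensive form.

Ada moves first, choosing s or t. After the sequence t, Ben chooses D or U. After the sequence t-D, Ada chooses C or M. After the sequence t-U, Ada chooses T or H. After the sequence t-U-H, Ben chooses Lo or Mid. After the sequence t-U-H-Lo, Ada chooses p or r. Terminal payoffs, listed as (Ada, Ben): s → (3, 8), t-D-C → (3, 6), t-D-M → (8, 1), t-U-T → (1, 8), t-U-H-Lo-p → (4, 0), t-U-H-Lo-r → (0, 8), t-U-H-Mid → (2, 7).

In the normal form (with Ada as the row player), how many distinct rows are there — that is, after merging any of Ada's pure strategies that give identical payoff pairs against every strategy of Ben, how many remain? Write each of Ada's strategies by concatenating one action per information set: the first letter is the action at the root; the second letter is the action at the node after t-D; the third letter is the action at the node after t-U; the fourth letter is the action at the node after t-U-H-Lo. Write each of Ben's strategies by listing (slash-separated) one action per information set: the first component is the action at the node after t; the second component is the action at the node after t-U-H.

7

Ada has 16 pure strategies: sCTp, sCTr, sCHp, sCHr, sMTp, sMTr, sMHp, sMHr, tCTp, tCTr, tCHp, tCHr, tMTp, tMTr, tMHp, tMHr. Columns: D/Lo, D/Mid, U/Lo, U/Mid.
{sCTp, sCTr, sCHp, sCHr, sMTp, sMTr, sMHp, sMHr} → row (3,8) (3,8) (3,8) (3,8)
{tCTp, tCTr} → row (3,6) (3,6) (1,8) (1,8)
{tCHp} → row (3,6) (3,6) (4,0) (2,7)
{tCHr} → row (3,6) (3,6) (0,8) (2,7)
{tMTp, tMTr} → row (8,1) (8,1) (1,8) (1,8)
{tMHp} → row (8,1) (8,1) (4,0) (2,7)
{tMHr} → row (8,1) (8,1) (0,8) (2,7)
That's 7 distinct rows out of 16 strategies.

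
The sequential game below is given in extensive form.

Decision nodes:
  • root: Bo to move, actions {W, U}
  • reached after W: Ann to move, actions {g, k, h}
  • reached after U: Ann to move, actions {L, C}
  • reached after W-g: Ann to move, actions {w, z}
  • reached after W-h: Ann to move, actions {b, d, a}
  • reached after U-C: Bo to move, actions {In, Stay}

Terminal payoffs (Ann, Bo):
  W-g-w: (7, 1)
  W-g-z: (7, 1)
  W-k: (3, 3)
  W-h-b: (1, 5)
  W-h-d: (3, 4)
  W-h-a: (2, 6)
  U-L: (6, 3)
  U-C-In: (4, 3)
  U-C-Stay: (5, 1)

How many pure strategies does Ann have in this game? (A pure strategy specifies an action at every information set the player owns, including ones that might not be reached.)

36

Ann owns the node after W with actions {g, k, h} — three choices.
Ann owns the node after U with actions {L, C} — two choices.
Ann owns the node after W-g with actions {w, z} — two choices.
Ann owns the node after W-h with actions {b, d, a} — three choices.
A pure strategy fixes one action at each information set independently, so the count is the product 3 × 2 × 2 × 3 = 36.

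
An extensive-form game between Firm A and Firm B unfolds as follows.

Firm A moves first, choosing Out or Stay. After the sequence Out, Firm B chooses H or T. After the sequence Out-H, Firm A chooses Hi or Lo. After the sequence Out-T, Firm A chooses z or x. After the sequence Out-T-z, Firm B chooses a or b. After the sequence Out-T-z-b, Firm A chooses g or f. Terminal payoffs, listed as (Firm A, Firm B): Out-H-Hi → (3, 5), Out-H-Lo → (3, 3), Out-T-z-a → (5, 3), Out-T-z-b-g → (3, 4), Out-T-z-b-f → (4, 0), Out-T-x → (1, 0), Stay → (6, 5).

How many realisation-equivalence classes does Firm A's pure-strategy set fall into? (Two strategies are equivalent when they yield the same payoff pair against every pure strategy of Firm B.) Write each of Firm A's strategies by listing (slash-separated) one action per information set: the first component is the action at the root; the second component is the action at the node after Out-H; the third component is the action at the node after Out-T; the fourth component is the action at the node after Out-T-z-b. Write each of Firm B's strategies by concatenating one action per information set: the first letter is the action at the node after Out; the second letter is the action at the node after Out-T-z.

7

Firm A has 16 pure strategies: Out/Hi/z/g, Out/Hi/z/f, Out/Hi/x/g, Out/Hi/x/f, Out/Lo/z/g, Out/Lo/z/f, Out/Lo/x/g, Out/Lo/x/f, Stay/Hi/z/g, Stay/Hi/z/f, Stay/Hi/x/g, Stay/Hi/x/f, Stay/Lo/z/g, Stay/Lo/z/f, Stay/Lo/x/g, Stay/Lo/x/f. Columns: Ha, Hb, Ta, Tb.
{Out/Hi/z/g} → row (3,5) (3,5) (5,3) (3,4)
{Out/Hi/z/f} → row (3,5) (3,5) (5,3) (4,0)
{Out/Hi/x/g, Out/Hi/x/f} → row (3,5) (3,5) (1,0) (1,0)
{Out/Lo/z/g} → row (3,3) (3,3) (5,3) (3,4)
{Out/Lo/z/f} → row (3,3) (3,3) (5,3) (4,0)
{Out/Lo/x/g, Out/Lo/x/f} → row (3,3) (3,3) (1,0) (1,0)
{Stay/Hi/z/g, Stay/Hi/z/f, Stay/Hi/x/g, Stay/Hi/x/f, Stay/Lo/z/g, Stay/Lo/z/f, Stay/Lo/x/g, Stay/Lo/x/f} → row (6,5) (6,5) (6,5) (6,5)
That's 7 distinct rows out of 16 strategies.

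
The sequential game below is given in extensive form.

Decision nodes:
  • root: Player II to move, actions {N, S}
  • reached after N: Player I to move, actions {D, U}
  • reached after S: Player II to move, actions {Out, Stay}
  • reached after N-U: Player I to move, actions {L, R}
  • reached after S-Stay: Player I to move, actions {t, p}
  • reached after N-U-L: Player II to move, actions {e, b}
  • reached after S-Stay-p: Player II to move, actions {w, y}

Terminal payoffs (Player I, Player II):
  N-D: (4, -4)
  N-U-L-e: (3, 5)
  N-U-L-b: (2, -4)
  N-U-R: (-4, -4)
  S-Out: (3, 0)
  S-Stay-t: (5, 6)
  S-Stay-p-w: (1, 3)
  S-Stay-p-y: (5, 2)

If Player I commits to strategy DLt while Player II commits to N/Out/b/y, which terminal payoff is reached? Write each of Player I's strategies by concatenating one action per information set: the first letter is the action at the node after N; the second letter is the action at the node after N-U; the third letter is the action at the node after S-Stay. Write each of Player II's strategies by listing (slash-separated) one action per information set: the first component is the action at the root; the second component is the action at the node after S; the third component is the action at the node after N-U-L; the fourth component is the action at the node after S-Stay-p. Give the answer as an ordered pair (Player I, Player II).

Trace the play path from the root:
  Player II plays N
  Player I plays D at [N]
→ terminal payoff (4, -4).
(Player I's choice at the node after N-U is never reached on this path, so it doesn't affect the outcome.)

(4, -4)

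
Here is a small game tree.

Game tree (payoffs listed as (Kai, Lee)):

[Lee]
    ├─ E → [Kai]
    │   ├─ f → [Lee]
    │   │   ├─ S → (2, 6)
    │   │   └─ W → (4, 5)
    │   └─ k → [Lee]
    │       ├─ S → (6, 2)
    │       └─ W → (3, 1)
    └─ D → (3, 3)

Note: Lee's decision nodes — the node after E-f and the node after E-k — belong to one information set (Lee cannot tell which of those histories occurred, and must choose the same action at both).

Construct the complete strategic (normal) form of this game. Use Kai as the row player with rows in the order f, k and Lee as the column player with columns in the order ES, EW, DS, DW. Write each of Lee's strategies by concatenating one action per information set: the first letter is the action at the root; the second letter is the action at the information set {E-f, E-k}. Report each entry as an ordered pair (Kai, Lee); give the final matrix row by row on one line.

f: (2,6) (4,5) (3,3) (3,3) | k: (6,2) (3,1) (3,3) (3,3)

           ES       EW       DS       DW
   f    (2,6)    (4,5)    (3,3)    (3,3)
   k    (6,2)    (3,1)    (3,3)    (3,3)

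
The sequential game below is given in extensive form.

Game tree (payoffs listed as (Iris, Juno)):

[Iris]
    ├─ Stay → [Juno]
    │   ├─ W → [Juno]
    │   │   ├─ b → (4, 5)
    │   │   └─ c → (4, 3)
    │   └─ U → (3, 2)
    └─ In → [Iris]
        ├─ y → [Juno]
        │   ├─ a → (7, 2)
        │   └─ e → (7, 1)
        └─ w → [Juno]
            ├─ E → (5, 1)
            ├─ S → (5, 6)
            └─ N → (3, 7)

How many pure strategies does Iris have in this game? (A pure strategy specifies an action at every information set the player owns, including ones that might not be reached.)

4

Iris owns the root with actions {Stay, In} — two choices.
Iris owns the node after In with actions {y, w} — two choices.
A pure strategy fixes one action at each information set independently, so the count is the product 2 × 2 = 4.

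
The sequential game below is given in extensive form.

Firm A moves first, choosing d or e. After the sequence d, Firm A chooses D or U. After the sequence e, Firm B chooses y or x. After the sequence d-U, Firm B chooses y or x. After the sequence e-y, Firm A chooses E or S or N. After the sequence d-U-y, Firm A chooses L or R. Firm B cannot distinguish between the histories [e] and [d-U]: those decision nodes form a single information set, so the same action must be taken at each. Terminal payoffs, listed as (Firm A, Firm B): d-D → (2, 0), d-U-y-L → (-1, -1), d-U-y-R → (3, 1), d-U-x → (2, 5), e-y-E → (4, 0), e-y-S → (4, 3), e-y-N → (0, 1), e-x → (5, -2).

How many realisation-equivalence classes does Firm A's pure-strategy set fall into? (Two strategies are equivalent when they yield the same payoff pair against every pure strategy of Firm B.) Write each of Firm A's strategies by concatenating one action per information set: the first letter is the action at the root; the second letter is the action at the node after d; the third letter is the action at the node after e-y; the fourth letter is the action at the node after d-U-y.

6

Firm A has 24 pure strategies: dDEL, dDER, dDSL, dDSR, dDNL, dDNR, dUEL, dUER, dUSL, dUSR, dUNL, dUNR, eDEL, eDER, eDSL, eDSR, eDNL, eDNR, eUEL, eUER, eUSL, eUSR, eUNL, eUNR. Columns: y, x.
{dDEL, dDER, dDSL, dDSR, dDNL, dDNR} → row (2,0) (2,0)
{dUEL, dUSL, dUNL} → row (-1,-1) (2,5)
{dUER, dUSR, dUNR} → row (3,1) (2,5)
{eDEL, eDER, eUEL, eUER} → row (4,0) (5,-2)
{eDSL, eDSR, eUSL, eUSR} → row (4,3) (5,-2)
{eDNL, eDNR, eUNL, eUNR} → row (0,1) (5,-2)
That's 6 distinct rows out of 24 strategies.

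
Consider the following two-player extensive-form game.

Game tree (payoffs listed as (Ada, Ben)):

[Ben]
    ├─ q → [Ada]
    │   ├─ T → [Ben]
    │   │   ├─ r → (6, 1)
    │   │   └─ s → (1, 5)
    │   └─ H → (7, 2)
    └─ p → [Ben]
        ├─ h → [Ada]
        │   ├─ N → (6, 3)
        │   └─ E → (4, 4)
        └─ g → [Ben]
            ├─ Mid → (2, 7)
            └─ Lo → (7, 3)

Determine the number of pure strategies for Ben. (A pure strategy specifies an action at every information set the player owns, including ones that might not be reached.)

Ben owns the root with actions {q, p} — two choices.
Ben owns the node after p with actions {h, g} — two choices.
Ben owns the node after q-T with actions {r, s} — two choices.
Ben owns the node after p-g with actions {Mid, Lo} — two choices.
A pure strategy fixes one action at each information set independently, so the count is the product 2 × 2 × 2 × 2 = 16.
(For reference, Ada has 4 pure strategies, giving a 16×4 normal-form matrix.)

16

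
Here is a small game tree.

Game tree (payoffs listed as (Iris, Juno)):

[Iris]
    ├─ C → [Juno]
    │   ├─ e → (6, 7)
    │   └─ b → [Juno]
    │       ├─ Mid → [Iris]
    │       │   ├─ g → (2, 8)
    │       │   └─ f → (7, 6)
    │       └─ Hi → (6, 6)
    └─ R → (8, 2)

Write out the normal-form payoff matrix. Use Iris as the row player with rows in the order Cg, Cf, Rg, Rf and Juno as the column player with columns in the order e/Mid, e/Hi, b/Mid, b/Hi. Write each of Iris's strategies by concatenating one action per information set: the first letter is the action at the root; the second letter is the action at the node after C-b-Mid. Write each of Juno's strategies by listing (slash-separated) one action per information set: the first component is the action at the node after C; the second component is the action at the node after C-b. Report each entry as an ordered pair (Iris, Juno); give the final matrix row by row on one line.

Row Cg: e/Mid→(6,7), e/Hi→(6,7), b/Mid→(2,8), b/Hi→(6,6)
Row Cf: e/Mid→(6,7), e/Hi→(6,7), b/Mid→(7,6), b/Hi→(6,6)
Row Rg: e/Mid→(8,2), e/Hi→(8,2), b/Mid→(8,2), b/Hi→(8,2)
Row Rf: e/Mid→(8,2), e/Hi→(8,2), b/Mid→(8,2), b/Hi→(8,2)

Cg: (6,7) (6,7) (2,8) (6,6) | Cf: (6,7) (6,7) (7,6) (6,6) | Rg: (8,2) (8,2) (8,2) (8,2) | Rf: (8,2) (8,2) (8,2) (8,2)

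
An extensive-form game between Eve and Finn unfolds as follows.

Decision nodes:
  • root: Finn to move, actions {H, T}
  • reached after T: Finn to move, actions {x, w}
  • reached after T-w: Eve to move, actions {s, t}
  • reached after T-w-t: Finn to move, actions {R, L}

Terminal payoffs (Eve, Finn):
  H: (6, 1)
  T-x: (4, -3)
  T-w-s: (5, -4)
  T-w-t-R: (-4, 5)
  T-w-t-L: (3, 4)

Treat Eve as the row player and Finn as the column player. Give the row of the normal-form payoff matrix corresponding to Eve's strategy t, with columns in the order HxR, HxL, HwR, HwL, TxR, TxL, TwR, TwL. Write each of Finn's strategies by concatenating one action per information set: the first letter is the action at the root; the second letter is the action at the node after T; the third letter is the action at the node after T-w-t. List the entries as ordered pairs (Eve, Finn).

vs HxR: Finn plays H → (6, 1)
vs HxL: Finn plays H → (6, 1)
vs HwR: Finn plays H → (6, 1)
vs HwL: Finn plays H → (6, 1)
vs TxR: Finn plays T → Finn plays x at [T] → (4, -3)
vs TxL: Finn plays T → Finn plays x at [T] → (4, -3)
vs TwR: Finn plays T → Finn plays w at [T] → Eve plays t at [T-w] → Finn plays R at [T-w-t] → (-4, 5)
vs TwL: Finn plays T → Finn plays w at [T] → Eve plays t at [T-w] → Finn plays L at [T-w-t] → (3, 4)

(6,1) (6,1) (6,1) (6,1) (4,-3) (4,-3) (-4,5) (3,4)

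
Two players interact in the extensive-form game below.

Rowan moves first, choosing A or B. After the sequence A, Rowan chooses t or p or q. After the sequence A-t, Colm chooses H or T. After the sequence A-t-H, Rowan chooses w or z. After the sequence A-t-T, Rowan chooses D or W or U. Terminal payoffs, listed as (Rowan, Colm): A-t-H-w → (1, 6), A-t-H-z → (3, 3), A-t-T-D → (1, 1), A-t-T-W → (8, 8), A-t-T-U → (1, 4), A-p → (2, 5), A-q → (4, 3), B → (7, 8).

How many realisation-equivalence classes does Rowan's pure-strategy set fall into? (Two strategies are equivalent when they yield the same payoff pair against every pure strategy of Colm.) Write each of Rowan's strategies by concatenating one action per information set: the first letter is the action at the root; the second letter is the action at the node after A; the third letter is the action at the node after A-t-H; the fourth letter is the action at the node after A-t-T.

Rowan has 36 pure strategies: AtwD, AtwW, AtwU, AtzD, AtzW, AtzU, ApwD, ApwW, ApwU, ApzD, ApzW, ApzU, AqwD, AqwW, AqwU, AqzD, AqzW, AqzU, BtwD, BtwW, BtwU, BtzD, BtzW, BtzU, BpwD, BpwW, BpwU, BpzD, BpzW, BpzU, BqwD, BqwW, BqwU, BqzD, BqzW, BqzU. Columns: H, T.
{AtwD} → row (1,6) (1,1)
{AtwW} → row (1,6) (8,8)
{AtwU} → row (1,6) (1,4)
{AtzD} → row (3,3) (1,1)
{AtzW} → row (3,3) (8,8)
{AtzU} → row (3,3) (1,4)
{ApwD, ApwW, ApwU, ApzD, ApzW, ApzU} → row (2,5) (2,5)
{AqwD, AqwW, AqwU, AqzD, AqzW, AqzU} → row (4,3) (4,3)
{BtwD, BtwW, BtwU, BtzD, BtzW, BtzU, BpwD, BpwW, BpwU, BpzD, BpzW, BpzU, BqwD, BqwW, BqwU, BqzD, BqzW, BqzU} → row (7,8) (7,8)
That's 9 distinct rows out of 36 strategies.

9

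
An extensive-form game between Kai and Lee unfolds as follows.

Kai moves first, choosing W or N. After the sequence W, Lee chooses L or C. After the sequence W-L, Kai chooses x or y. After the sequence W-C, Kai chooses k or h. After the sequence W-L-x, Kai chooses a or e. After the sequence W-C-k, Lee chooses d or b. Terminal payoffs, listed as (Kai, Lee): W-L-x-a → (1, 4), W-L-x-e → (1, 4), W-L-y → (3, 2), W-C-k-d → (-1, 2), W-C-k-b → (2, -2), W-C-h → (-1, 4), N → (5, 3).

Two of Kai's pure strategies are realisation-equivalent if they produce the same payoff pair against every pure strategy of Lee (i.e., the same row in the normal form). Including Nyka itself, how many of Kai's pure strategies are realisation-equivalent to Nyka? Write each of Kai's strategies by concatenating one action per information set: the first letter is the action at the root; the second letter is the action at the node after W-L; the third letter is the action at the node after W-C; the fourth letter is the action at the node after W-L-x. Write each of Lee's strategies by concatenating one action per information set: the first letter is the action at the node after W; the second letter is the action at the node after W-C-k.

Row for Nyka (columns Ld, Lb, Cd, Cb): (5,3) (5,3) (5,3) (5,3).
Under Nyka, Kai's choice at the node after W-L and at the node after W-C and at the node after W-L-x can never be reached regardless of what Lee does, so varying those choices leaves every outcome unchanged.
Holding the reachable choices fixed and varying the unreachable ones freely already gives 2 × 2 × 2 = 8 equivalent strategies.
No other strategy reproduces this row, so those 8 are the full class: Nxka, Nxke, Nxha, Nxhe, Nyka, Nyke, Nyha, Nyhe.

8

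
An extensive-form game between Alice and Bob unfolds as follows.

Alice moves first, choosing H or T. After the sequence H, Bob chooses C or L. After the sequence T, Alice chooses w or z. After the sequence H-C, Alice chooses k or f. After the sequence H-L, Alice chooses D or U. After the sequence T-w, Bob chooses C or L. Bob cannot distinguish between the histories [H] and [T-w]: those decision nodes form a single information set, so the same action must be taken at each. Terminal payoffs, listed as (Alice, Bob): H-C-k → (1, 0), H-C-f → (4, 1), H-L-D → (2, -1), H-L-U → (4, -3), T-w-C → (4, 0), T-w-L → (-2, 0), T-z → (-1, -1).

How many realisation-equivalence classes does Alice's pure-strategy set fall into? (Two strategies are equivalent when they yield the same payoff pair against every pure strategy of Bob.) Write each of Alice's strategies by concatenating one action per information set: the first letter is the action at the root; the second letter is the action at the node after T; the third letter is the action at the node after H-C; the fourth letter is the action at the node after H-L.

6

Alice has 16 pure strategies: HwkD, HwkU, HwfD, HwfU, HzkD, HzkU, HzfD, HzfU, TwkD, TwkU, TwfD, TwfU, TzkD, TzkU, TzfD, TzfU. Columns: C, L.
{HwkD, HzkD} → row (1,0) (2,-1)
{HwkU, HzkU} → row (1,0) (4,-3)
{HwfD, HzfD} → row (4,1) (2,-1)
{HwfU, HzfU} → row (4,1) (4,-3)
{TwkD, TwkU, TwfD, TwfU} → row (4,0) (-2,0)
{TzkD, TzkU, TzfD, TzfU} → row (-1,-1) (-1,-1)
That's 6 distinct rows out of 16 strategies.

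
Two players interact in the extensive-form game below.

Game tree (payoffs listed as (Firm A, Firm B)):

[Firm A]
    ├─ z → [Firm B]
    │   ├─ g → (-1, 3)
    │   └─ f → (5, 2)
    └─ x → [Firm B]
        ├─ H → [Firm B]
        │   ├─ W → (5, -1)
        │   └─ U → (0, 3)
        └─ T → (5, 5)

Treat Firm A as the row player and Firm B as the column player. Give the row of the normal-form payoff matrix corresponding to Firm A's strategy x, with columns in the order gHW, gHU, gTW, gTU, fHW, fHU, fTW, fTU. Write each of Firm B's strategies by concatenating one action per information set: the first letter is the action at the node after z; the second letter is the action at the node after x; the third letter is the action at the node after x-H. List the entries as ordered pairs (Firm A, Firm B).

(5,-1) (0,3) (5,5) (5,5) (5,-1) (0,3) (5,5) (5,5)

vs gHW: Firm A plays x → Firm B plays H at [x] → Firm B plays W at [x-H] → (5, -1)
vs gHU: Firm A plays x → Firm B plays H at [x] → Firm B plays U at [x-H] → (0, 3)
vs gTW: Firm A plays x → Firm B plays T at [x] → (5, 5)
vs gTU: Firm A plays x → Firm B plays T at [x] → (5, 5)
vs fHW: Firm A plays x → Firm B plays H at [x] → Firm B plays W at [x-H] → (5, -1)
vs fHU: Firm A plays x → Firm B plays H at [x] → Firm B plays U at [x-H] → (0, 3)
vs fTW: Firm A plays x → Firm B plays T at [x] → (5, 5)
vs fTU: Firm A plays x → Firm B plays T at [x] → (5, 5)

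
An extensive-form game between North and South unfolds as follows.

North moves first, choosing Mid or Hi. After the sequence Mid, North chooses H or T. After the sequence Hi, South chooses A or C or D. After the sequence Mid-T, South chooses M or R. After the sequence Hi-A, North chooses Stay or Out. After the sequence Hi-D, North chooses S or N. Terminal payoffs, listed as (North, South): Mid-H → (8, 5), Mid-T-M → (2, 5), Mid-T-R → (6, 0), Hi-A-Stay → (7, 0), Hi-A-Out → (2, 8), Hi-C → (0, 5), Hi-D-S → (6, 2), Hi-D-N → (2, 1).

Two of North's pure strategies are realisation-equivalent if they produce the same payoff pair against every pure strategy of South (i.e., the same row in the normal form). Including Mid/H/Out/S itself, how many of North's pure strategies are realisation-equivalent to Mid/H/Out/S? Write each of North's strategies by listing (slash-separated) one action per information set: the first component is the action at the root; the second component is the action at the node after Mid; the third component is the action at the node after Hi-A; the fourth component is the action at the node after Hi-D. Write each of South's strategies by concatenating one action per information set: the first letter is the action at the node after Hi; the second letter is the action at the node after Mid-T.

4

Row for Mid/H/Out/S (columns AM, AR, CM, CR, DM, DR): (8,5) (8,5) (8,5) (8,5) (8,5) (8,5).
Under Mid/H/Out/S, North's choice at the node after Hi-A and at the node after Hi-D can never be reached regardless of what South does, so varying those choices leaves every outcome unchanged.
Holding the reachable choices fixed and varying the unreachable ones freely already gives 2 × 2 = 4 equivalent strategies.
No other strategy reproduces this row, so those 4 are the full class: Mid/H/Stay/S, Mid/H/Stay/N, Mid/H/Out/S, Mid/H/Out/N.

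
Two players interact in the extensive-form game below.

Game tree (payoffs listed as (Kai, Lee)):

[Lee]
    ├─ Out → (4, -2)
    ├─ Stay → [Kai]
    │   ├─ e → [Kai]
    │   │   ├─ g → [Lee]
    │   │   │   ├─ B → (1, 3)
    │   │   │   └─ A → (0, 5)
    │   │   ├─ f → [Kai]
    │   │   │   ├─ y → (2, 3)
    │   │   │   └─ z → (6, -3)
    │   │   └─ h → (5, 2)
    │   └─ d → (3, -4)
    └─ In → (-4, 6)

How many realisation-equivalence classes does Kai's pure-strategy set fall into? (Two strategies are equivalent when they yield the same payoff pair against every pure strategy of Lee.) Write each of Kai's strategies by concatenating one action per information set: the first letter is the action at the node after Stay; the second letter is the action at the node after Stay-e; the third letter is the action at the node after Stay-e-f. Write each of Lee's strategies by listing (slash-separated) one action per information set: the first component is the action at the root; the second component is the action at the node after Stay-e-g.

Kai has 12 pure strategies: egy, egz, efy, efz, ehy, ehz, dgy, dgz, dfy, dfz, dhy, dhz. Columns: Out/B, Out/A, Stay/B, Stay/A, In/B, In/A.
{egy, egz} → row (4,-2) (4,-2) (1,3) (0,5) (-4,6) (-4,6)
{efy} → row (4,-2) (4,-2) (2,3) (2,3) (-4,6) (-4,6)
{efz} → row (4,-2) (4,-2) (6,-3) (6,-3) (-4,6) (-4,6)
{ehy, ehz} → row (4,-2) (4,-2) (5,2) (5,2) (-4,6) (-4,6)
{dgy, dgz, dfy, dfz, dhy, dhz} → row (4,-2) (4,-2) (3,-4) (3,-4) (-4,6) (-4,6)
That's 5 distinct rows out of 12 strategies.

5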